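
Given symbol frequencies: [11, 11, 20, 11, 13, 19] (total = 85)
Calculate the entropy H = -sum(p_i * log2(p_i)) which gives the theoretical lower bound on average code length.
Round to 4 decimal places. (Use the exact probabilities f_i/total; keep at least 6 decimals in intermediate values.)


Per-symbol terms -p_i * log2(p_i) with p_i = f_i/85:
  p = 11/85 = 0.129412: log2(p) = -2.949959, -p*log2(p) = 0.381759
  p = 11/85 = 0.129412: log2(p) = -2.949959, -p*log2(p) = 0.381759
  p = 20/85 = 0.235294: log2(p) = -2.087463, -p*log2(p) = 0.491168
  p = 11/85 = 0.129412: log2(p) = -2.949959, -p*log2(p) = 0.381759
  p = 13/85 = 0.152941: log2(p) = -2.708951, -p*log2(p) = 0.414310
  p = 19/85 = 0.223529: log2(p) = -2.161463, -p*log2(p) = 0.483151
H = 0.381759 + 0.381759 + 0.491168 + 0.381759 + 0.414310 + 0.483151 = 2.533906

H = 2.5339 bits/symbol


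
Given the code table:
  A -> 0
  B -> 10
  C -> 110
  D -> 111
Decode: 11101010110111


Decoding:
111 -> D
0 -> A
10 -> B
10 -> B
110 -> C
111 -> D


Result: DABBCD


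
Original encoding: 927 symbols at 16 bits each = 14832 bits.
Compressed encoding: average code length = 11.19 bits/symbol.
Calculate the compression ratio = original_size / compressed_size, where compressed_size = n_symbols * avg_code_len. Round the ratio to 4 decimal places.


original_size = n_symbols * orig_bits = 927 * 16 = 14832 bits
compressed_size = n_symbols * avg_code_len = 927 * 11.19 = 10373.13 bits
ratio = original_size / compressed_size = 14832 / 10373.13 = 1.4298

Compression ratio = 1.4298


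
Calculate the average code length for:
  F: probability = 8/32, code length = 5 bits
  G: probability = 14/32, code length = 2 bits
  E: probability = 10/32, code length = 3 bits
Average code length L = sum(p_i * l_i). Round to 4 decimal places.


Weighted contributions p_i * l_i:
  F: (8/32) * 5 = 40/32
  G: (14/32) * 2 = 28/32
  E: (10/32) * 3 = 30/32
Sum = (40 + 28 + 30)/32 = 98/32

L = 98/32 = 3.0625 bits/symbol


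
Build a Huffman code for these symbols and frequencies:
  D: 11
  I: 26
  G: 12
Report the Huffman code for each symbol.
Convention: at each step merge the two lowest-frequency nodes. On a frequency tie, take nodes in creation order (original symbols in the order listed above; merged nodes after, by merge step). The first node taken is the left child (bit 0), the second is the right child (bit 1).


Huffman tree construction:
Step 1: Merge D(11) + G(12) = 23
Step 2: Merge (D+G)(23) + I(26) = 49
Read each symbol's code off the tree from the root (left child = 0, right child = 1).

Codes:
  D: 00 (length 2)
  I: 1 (length 1)
  G: 01 (length 2)
Average code length: 72/49 = 1.4694 bits/symbol


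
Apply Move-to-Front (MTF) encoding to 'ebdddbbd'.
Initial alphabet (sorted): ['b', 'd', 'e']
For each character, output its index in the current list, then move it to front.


MTF encoding:
'e': index 2 in ['b', 'd', 'e'] -> ['e', 'b', 'd']
'b': index 1 in ['e', 'b', 'd'] -> ['b', 'e', 'd']
'd': index 2 in ['b', 'e', 'd'] -> ['d', 'b', 'e']
'd': index 0 in ['d', 'b', 'e'] -> ['d', 'b', 'e']
'd': index 0 in ['d', 'b', 'e'] -> ['d', 'b', 'e']
'b': index 1 in ['d', 'b', 'e'] -> ['b', 'd', 'e']
'b': index 0 in ['b', 'd', 'e'] -> ['b', 'd', 'e']
'd': index 1 in ['b', 'd', 'e'] -> ['d', 'b', 'e']


Output: [2, 1, 2, 0, 0, 1, 0, 1]


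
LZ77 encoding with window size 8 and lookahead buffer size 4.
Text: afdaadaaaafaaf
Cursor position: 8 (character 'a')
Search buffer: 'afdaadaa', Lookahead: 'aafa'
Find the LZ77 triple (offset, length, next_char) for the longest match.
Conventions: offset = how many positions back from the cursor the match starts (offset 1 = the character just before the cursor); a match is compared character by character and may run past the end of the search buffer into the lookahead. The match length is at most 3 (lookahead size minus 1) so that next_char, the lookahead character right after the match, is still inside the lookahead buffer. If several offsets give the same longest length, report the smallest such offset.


Try each offset into the search buffer:
  offset=1 (pos 7, char 'a'): match length 2
  offset=2 (pos 6, char 'a'): match length 2
  offset=3 (pos 5, char 'd'): match length 0
  offset=4 (pos 4, char 'a'): match length 1
  offset=5 (pos 3, char 'a'): match length 2
  offset=6 (pos 2, char 'd'): match length 0
  offset=7 (pos 1, char 'f'): match length 0
  offset=8 (pos 0, char 'a'): match length 1
Longest match has length 2, found at offsets 1, 2, 5; take the smallest, offset 1.
next_char = character at position 8 + 2 = 10 -> 'f'

Best match: offset=1, length=2 (matching 'aa' starting at position 7)
LZ77 triple: (1, 2, 'f')


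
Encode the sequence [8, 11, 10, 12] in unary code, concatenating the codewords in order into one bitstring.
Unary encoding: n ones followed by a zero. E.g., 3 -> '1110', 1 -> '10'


Encode each number as n ones followed by a terminating 0:
  8 -> 111111110 (9 bits)
  11 -> 111111111110 (12 bits)
  10 -> 11111111110 (11 bits)
  12 -> 1111111111110 (13 bits)
Total length = 9 + 12 + 11 + 13 = 45 bits.

Unary([8, 11, 10, 12]) = 111111110111111111110111111111101111111111110 (45 bits)


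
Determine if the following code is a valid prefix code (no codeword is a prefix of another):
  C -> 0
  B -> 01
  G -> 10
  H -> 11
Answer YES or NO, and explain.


Checking each pair (does one codeword prefix another?):
  C='0' vs B='01': prefix -- VIOLATION

NO -- this is NOT a valid prefix code. C (0) is a prefix of B (01).


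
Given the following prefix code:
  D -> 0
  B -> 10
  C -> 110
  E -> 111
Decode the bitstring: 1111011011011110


Decoding step by step:
Bits 111 -> E
Bits 10 -> B
Bits 110 -> C
Bits 110 -> C
Bits 111 -> E
Bits 10 -> B


Decoded message: EBCCEB


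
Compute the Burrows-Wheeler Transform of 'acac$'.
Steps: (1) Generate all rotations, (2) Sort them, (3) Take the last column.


Rotations (sorted):
  0: $acac -> last char: c
  1: ac$ac -> last char: c
  2: acac$ -> last char: $
  3: c$aca -> last char: a
  4: cac$a -> last char: a


BWT = cc$aa


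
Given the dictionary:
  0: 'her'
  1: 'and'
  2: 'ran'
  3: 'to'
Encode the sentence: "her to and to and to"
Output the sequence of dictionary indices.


Look up each word in the dictionary:
  'her' -> 0
  'to' -> 3
  'and' -> 1
  'to' -> 3
  'and' -> 1
  'to' -> 3

Encoded: [0, 3, 1, 3, 1, 3]


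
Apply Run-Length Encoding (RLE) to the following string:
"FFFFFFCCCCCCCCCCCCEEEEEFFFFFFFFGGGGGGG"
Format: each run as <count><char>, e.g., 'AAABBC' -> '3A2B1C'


Scanning runs left to right:
  i=0: run of 'F' x 6 -> '6F'
  i=6: run of 'C' x 12 -> '12C'
  i=18: run of 'E' x 5 -> '5E'
  i=23: run of 'F' x 8 -> '8F'
  i=31: run of 'G' x 7 -> '7G'

RLE = 6F12C5E8F7G


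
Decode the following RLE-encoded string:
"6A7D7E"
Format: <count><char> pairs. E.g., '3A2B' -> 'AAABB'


Expanding each <count><char> pair:
  6A -> 'AAAAAA'
  7D -> 'DDDDDDD'
  7E -> 'EEEEEEE'

Decoded = AAAAAADDDDDDDEEEEEEE


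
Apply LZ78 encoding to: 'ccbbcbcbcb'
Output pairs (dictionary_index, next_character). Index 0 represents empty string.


LZ78 encoding steps:
Dictionary: {0: ''}
Step 1: w='' (idx 0), next='c' -> output (0, 'c'), add 'c' as idx 1
Step 2: w='c' (idx 1), next='b' -> output (1, 'b'), add 'cb' as idx 2
Step 3: w='' (idx 0), next='b' -> output (0, 'b'), add 'b' as idx 3
Step 4: w='cb' (idx 2), next='c' -> output (2, 'c'), add 'cbc' as idx 4
Step 5: w='b' (idx 3), next='c' -> output (3, 'c'), add 'bc' as idx 5
Step 6: w='b' (idx 3), end of input -> output (3, '')


Encoded: [(0, 'c'), (1, 'b'), (0, 'b'), (2, 'c'), (3, 'c'), (3, '')]


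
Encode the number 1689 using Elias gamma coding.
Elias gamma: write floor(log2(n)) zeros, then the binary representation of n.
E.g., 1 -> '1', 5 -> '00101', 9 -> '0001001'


num_bits = floor(log2(1689)) + 1 = 11
leading_zeros = num_bits - 1 = 10
binary(1689) = 11010011001

Elias gamma(1689) = '0000000000' + '11010011001' = 000000000011010011001 (21 bits)


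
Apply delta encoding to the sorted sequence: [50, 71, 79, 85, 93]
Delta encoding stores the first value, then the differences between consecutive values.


First value: 50
Deltas:
  71 - 50 = 21
  79 - 71 = 8
  85 - 79 = 6
  93 - 85 = 8


Delta encoded: [50, 21, 8, 6, 8]


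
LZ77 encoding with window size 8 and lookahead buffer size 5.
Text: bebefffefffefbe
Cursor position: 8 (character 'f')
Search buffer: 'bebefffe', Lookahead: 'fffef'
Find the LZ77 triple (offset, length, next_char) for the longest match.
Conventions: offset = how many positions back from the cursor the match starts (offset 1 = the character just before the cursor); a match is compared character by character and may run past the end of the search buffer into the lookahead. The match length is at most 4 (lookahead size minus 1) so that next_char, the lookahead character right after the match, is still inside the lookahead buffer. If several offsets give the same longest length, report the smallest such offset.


Try each offset into the search buffer:
  offset=1 (pos 7, char 'e'): match length 0
  offset=2 (pos 6, char 'f'): match length 1
  offset=3 (pos 5, char 'f'): match length 2
  offset=4 (pos 4, char 'f'): match length 4
  offset=5 (pos 3, char 'e'): match length 0
  offset=6 (pos 2, char 'b'): match length 0
  offset=7 (pos 1, char 'e'): match length 0
  offset=8 (pos 0, char 'b'): match length 0
Longest match has length 4 at offset 4.
next_char = character at position 8 + 4 = 12 -> 'f'

Best match: offset=4, length=4 (matching 'fffe' starting at position 4)
LZ77 triple: (4, 4, 'f')


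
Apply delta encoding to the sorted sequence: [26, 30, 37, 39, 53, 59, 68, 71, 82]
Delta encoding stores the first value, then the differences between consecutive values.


First value: 26
Deltas:
  30 - 26 = 4
  37 - 30 = 7
  39 - 37 = 2
  53 - 39 = 14
  59 - 53 = 6
  68 - 59 = 9
  71 - 68 = 3
  82 - 71 = 11


Delta encoded: [26, 4, 7, 2, 14, 6, 9, 3, 11]


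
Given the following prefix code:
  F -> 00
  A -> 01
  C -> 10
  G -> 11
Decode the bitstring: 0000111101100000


Decoding step by step:
Bits 00 -> F
Bits 00 -> F
Bits 11 -> G
Bits 11 -> G
Bits 01 -> A
Bits 10 -> C
Bits 00 -> F
Bits 00 -> F


Decoded message: FFGGACFF


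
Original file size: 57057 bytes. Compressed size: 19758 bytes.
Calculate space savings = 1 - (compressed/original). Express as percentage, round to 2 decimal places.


ratio = compressed/original = 19758/57057 = 0.346285
savings = 1 - ratio = 1 - 0.346285 = 0.653715
as a percentage: 0.653715 * 100 = 65.37%

Space savings = 1 - 19758/57057 = 65.37%


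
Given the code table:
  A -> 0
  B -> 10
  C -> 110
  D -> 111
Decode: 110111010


Decoding:
110 -> C
111 -> D
0 -> A
10 -> B


Result: CDAB


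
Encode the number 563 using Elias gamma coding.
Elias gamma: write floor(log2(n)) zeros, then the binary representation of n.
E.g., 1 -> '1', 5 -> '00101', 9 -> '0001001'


num_bits = floor(log2(563)) + 1 = 10
leading_zeros = num_bits - 1 = 9
binary(563) = 1000110011

Elias gamma(563) = '000000000' + '1000110011' = 0000000001000110011 (19 bits)


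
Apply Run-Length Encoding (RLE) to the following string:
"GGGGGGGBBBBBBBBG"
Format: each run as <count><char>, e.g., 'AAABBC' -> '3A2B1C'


Scanning runs left to right:
  i=0: run of 'G' x 7 -> '7G'
  i=7: run of 'B' x 8 -> '8B'
  i=15: run of 'G' x 1 -> '1G'

RLE = 7G8B1G


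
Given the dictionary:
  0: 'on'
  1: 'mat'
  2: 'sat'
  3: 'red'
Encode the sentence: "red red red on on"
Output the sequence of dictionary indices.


Look up each word in the dictionary:
  'red' -> 3
  'red' -> 3
  'red' -> 3
  'on' -> 0
  'on' -> 0

Encoded: [3, 3, 3, 0, 0]


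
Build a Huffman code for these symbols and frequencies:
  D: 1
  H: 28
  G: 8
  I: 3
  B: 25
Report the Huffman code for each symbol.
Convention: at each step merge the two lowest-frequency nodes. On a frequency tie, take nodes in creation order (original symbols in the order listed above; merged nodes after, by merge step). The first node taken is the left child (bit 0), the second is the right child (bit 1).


Huffman tree construction:
Step 1: Merge D(1) + I(3) = 4
Step 2: Merge (D+I)(4) + G(8) = 12
Step 3: Merge ((D+I)+G)(12) + B(25) = 37
Step 4: Merge H(28) + (((D+I)+G)+B)(37) = 65
Read each symbol's code off the tree from the root (left child = 0, right child = 1).

Codes:
  D: 1000 (length 4)
  H: 0 (length 1)
  G: 101 (length 3)
  I: 1001 (length 4)
  B: 11 (length 2)
Average code length: 118/65 = 1.8154 bits/symbol


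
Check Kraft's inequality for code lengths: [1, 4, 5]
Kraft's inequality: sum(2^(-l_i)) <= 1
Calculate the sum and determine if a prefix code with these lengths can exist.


Sum = 2^(-1) + 2^(-4) + 2^(-5)
    = 0.5 + 0.0625 + 0.03125
    = 19/32 = 0.59375
Since 0.59375 <= 1, Kraft's inequality IS satisfied.
A prefix code with these lengths CAN exist.

Kraft sum = 0.59375. Satisfied.


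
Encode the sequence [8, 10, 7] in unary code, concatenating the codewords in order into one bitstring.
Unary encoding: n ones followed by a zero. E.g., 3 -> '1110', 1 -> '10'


Encode each number as n ones followed by a terminating 0:
  8 -> 111111110 (9 bits)
  10 -> 11111111110 (11 bits)
  7 -> 11111110 (8 bits)
Total length = 9 + 11 + 8 = 28 bits.

Unary([8, 10, 7]) = 1111111101111111111011111110 (28 bits)


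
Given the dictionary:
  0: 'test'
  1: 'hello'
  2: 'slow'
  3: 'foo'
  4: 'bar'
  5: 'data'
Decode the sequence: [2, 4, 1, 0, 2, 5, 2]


Look up each index in the dictionary:
  2 -> 'slow'
  4 -> 'bar'
  1 -> 'hello'
  0 -> 'test'
  2 -> 'slow'
  5 -> 'data'
  2 -> 'slow'

Decoded: "slow bar hello test slow data slow"


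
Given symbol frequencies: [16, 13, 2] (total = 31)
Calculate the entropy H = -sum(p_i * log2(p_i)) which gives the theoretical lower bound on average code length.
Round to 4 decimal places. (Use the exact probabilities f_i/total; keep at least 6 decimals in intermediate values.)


Per-symbol terms -p_i * log2(p_i) with p_i = f_i/31:
  p = 16/31 = 0.516129: log2(p) = -0.954196, -p*log2(p) = 0.492488
  p = 13/31 = 0.419355: log2(p) = -1.253757, -p*log2(p) = 0.525769
  p = 2/31 = 0.064516: log2(p) = -3.954196, -p*log2(p) = 0.255109
H = 0.492488 + 0.525769 + 0.255109 = 1.273366

H = 1.2734 bits/symbol


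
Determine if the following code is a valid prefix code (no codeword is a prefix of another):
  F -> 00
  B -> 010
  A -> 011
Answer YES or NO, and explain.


Checking each pair (does one codeword prefix another?):
  F='00' vs B='010': no prefix
  F='00' vs A='011': no prefix
  B='010' vs F='00': no prefix
  B='010' vs A='011': no prefix
  A='011' vs F='00': no prefix
  A='011' vs B='010': no prefix
No violation found over all pairs.

YES -- this is a valid prefix code. No codeword is a prefix of any other codeword.


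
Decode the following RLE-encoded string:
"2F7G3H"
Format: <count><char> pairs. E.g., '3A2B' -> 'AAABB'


Expanding each <count><char> pair:
  2F -> 'FF'
  7G -> 'GGGGGGG'
  3H -> 'HHH'

Decoded = FFGGGGGGGHHH


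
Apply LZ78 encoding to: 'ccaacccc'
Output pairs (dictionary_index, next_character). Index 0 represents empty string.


LZ78 encoding steps:
Dictionary: {0: ''}
Step 1: w='' (idx 0), next='c' -> output (0, 'c'), add 'c' as idx 1
Step 2: w='c' (idx 1), next='a' -> output (1, 'a'), add 'ca' as idx 2
Step 3: w='' (idx 0), next='a' -> output (0, 'a'), add 'a' as idx 3
Step 4: w='c' (idx 1), next='c' -> output (1, 'c'), add 'cc' as idx 4
Step 5: w='cc' (idx 4), end of input -> output (4, '')


Encoded: [(0, 'c'), (1, 'a'), (0, 'a'), (1, 'c'), (4, '')]


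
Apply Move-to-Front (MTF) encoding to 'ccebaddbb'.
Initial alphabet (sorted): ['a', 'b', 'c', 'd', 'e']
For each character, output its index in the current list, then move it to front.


MTF encoding:
'c': index 2 in ['a', 'b', 'c', 'd', 'e'] -> ['c', 'a', 'b', 'd', 'e']
'c': index 0 in ['c', 'a', 'b', 'd', 'e'] -> ['c', 'a', 'b', 'd', 'e']
'e': index 4 in ['c', 'a', 'b', 'd', 'e'] -> ['e', 'c', 'a', 'b', 'd']
'b': index 3 in ['e', 'c', 'a', 'b', 'd'] -> ['b', 'e', 'c', 'a', 'd']
'a': index 3 in ['b', 'e', 'c', 'a', 'd'] -> ['a', 'b', 'e', 'c', 'd']
'd': index 4 in ['a', 'b', 'e', 'c', 'd'] -> ['d', 'a', 'b', 'e', 'c']
'd': index 0 in ['d', 'a', 'b', 'e', 'c'] -> ['d', 'a', 'b', 'e', 'c']
'b': index 2 in ['d', 'a', 'b', 'e', 'c'] -> ['b', 'd', 'a', 'e', 'c']
'b': index 0 in ['b', 'd', 'a', 'e', 'c'] -> ['b', 'd', 'a', 'e', 'c']


Output: [2, 0, 4, 3, 3, 4, 0, 2, 0]


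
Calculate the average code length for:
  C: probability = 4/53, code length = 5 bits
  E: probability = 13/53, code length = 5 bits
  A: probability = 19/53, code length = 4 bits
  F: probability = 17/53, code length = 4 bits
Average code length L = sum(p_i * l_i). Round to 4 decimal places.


Weighted contributions p_i * l_i:
  C: (4/53) * 5 = 20/53
  E: (13/53) * 5 = 65/53
  A: (19/53) * 4 = 76/53
  F: (17/53) * 4 = 68/53
Sum = (20 + 65 + 76 + 68)/53 = 229/53

L = 229/53 = 4.3208 bits/symbol


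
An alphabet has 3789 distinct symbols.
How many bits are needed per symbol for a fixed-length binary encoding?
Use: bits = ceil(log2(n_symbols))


log2(3789) = 11.8876
Bracket: 2^11 = 2048 < 3789 <= 2^12 = 4096
So ceil(log2(3789)) = 12

bits = ceil(log2(3789)) = ceil(11.8876) = 12 bits


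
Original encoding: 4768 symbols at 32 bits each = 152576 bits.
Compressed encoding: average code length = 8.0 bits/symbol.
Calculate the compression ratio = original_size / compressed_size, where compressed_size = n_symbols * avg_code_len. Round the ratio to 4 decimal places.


original_size = n_symbols * orig_bits = 4768 * 32 = 152576 bits
compressed_size = n_symbols * avg_code_len = 4768 * 8.0 = 38144.0 bits
ratio = original_size / compressed_size = 152576 / 38144.0 = 4.0

Compression ratio = 4.0


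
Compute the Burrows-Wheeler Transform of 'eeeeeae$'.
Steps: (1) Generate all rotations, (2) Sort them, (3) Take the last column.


Rotations (sorted):
  0: $eeeeeae -> last char: e
  1: ae$eeeee -> last char: e
  2: e$eeeeea -> last char: a
  3: eae$eeee -> last char: e
  4: eeae$eee -> last char: e
  5: eeeae$ee -> last char: e
  6: eeeeae$e -> last char: e
  7: eeeeeae$ -> last char: $


BWT = eeaeeee$


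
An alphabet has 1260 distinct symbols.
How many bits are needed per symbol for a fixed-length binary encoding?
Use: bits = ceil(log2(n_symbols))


log2(1260) = 10.2992
Bracket: 2^10 = 1024 < 1260 <= 2^11 = 2048
So ceil(log2(1260)) = 11

bits = ceil(log2(1260)) = ceil(10.2992) = 11 bits


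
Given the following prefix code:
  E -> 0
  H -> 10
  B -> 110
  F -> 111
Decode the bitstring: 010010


Decoding step by step:
Bits 0 -> E
Bits 10 -> H
Bits 0 -> E
Bits 10 -> H


Decoded message: EHEH


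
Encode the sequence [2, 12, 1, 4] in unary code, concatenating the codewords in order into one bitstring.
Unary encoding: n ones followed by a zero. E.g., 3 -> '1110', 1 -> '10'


Encode each number as n ones followed by a terminating 0:
  2 -> 110 (3 bits)
  12 -> 1111111111110 (13 bits)
  1 -> 10 (2 bits)
  4 -> 11110 (5 bits)
Total length = 3 + 13 + 2 + 5 = 23 bits.

Unary([2, 12, 1, 4]) = 11011111111111101011110 (23 bits)


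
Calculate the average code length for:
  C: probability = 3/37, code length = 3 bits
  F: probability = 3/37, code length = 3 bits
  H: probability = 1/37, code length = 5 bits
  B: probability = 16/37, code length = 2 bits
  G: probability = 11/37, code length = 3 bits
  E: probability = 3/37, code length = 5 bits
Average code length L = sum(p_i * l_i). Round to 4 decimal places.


Weighted contributions p_i * l_i:
  C: (3/37) * 3 = 9/37
  F: (3/37) * 3 = 9/37
  H: (1/37) * 5 = 5/37
  B: (16/37) * 2 = 32/37
  G: (11/37) * 3 = 33/37
  E: (3/37) * 5 = 15/37
Sum = (9 + 9 + 5 + 32 + 33 + 15)/37 = 103/37

L = 103/37 = 2.7838 bits/symbol


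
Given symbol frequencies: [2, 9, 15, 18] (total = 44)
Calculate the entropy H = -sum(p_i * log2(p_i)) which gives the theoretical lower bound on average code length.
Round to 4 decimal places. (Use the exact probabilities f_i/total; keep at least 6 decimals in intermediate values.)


Per-symbol terms -p_i * log2(p_i) with p_i = f_i/44:
  p = 2/44 = 0.045455: log2(p) = -4.459432, -p*log2(p) = 0.202701
  p = 9/44 = 0.204545: log2(p) = -2.289507, -p*log2(p) = 0.468308
  p = 15/44 = 0.340909: log2(p) = -1.552541, -p*log2(p) = 0.529275
  p = 18/44 = 0.409091: log2(p) = -1.289507, -p*log2(p) = 0.527525
H = 0.202701 + 0.468308 + 0.529275 + 0.527525 = 1.727809

H = 1.7278 bits/symbol


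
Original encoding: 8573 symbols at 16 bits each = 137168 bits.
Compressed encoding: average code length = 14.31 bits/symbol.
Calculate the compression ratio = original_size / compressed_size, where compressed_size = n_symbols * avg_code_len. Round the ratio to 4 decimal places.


original_size = n_symbols * orig_bits = 8573 * 16 = 137168 bits
compressed_size = n_symbols * avg_code_len = 8573 * 14.31 = 122679.63 bits
ratio = original_size / compressed_size = 137168 / 122679.63 = 1.1181

Compression ratio = 1.1181


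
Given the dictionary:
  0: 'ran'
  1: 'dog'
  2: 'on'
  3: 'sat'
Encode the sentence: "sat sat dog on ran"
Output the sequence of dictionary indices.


Look up each word in the dictionary:
  'sat' -> 3
  'sat' -> 3
  'dog' -> 1
  'on' -> 2
  'ran' -> 0

Encoded: [3, 3, 1, 2, 0]


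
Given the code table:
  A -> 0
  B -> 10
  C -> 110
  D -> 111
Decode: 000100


Decoding:
0 -> A
0 -> A
0 -> A
10 -> B
0 -> A


Result: AAABA


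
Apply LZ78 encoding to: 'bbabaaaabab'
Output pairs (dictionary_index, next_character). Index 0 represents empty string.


LZ78 encoding steps:
Dictionary: {0: ''}
Step 1: w='' (idx 0), next='b' -> output (0, 'b'), add 'b' as idx 1
Step 2: w='b' (idx 1), next='a' -> output (1, 'a'), add 'ba' as idx 2
Step 3: w='ba' (idx 2), next='a' -> output (2, 'a'), add 'baa' as idx 3
Step 4: w='' (idx 0), next='a' -> output (0, 'a'), add 'a' as idx 4
Step 5: w='a' (idx 4), next='b' -> output (4, 'b'), add 'ab' as idx 5
Step 6: w='ab' (idx 5), end of input -> output (5, '')


Encoded: [(0, 'b'), (1, 'a'), (2, 'a'), (0, 'a'), (4, 'b'), (5, '')]


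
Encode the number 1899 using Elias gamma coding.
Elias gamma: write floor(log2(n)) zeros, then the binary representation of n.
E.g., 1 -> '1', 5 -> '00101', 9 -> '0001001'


num_bits = floor(log2(1899)) + 1 = 11
leading_zeros = num_bits - 1 = 10
binary(1899) = 11101101011

Elias gamma(1899) = '0000000000' + '11101101011' = 000000000011101101011 (21 bits)


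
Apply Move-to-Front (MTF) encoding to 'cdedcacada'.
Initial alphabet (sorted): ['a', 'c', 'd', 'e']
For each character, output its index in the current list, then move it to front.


MTF encoding:
'c': index 1 in ['a', 'c', 'd', 'e'] -> ['c', 'a', 'd', 'e']
'd': index 2 in ['c', 'a', 'd', 'e'] -> ['d', 'c', 'a', 'e']
'e': index 3 in ['d', 'c', 'a', 'e'] -> ['e', 'd', 'c', 'a']
'd': index 1 in ['e', 'd', 'c', 'a'] -> ['d', 'e', 'c', 'a']
'c': index 2 in ['d', 'e', 'c', 'a'] -> ['c', 'd', 'e', 'a']
'a': index 3 in ['c', 'd', 'e', 'a'] -> ['a', 'c', 'd', 'e']
'c': index 1 in ['a', 'c', 'd', 'e'] -> ['c', 'a', 'd', 'e']
'a': index 1 in ['c', 'a', 'd', 'e'] -> ['a', 'c', 'd', 'e']
'd': index 2 in ['a', 'c', 'd', 'e'] -> ['d', 'a', 'c', 'e']
'a': index 1 in ['d', 'a', 'c', 'e'] -> ['a', 'd', 'c', 'e']


Output: [1, 2, 3, 1, 2, 3, 1, 1, 2, 1]


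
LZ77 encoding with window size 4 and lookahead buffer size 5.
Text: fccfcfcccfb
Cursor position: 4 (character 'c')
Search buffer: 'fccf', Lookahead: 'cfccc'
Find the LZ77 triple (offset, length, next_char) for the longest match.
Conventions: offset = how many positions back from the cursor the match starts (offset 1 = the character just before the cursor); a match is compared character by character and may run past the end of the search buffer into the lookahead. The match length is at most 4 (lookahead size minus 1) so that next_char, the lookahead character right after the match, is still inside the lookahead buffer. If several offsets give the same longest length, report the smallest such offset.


Try each offset into the search buffer:
  offset=1 (pos 3, char 'f'): match length 0
  offset=2 (pos 2, char 'c'): match length 3
  offset=3 (pos 1, char 'c'): match length 1
  offset=4 (pos 0, char 'f'): match length 0
Longest match has length 3 at offset 2.
next_char = character at position 4 + 3 = 7 -> 'c'

Best match: offset=2, length=3 (matching 'cfc' starting at position 2)
LZ77 triple: (2, 3, 'c')


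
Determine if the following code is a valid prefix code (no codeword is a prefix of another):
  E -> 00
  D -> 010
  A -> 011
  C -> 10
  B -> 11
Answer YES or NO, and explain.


Checking each pair (does one codeword prefix another?):
  E='00' vs D='010': no prefix
  E='00' vs A='011': no prefix
  E='00' vs C='10': no prefix
  E='00' vs B='11': no prefix
  D='010' vs E='00': no prefix
  D='010' vs A='011': no prefix
  D='010' vs C='10': no prefix
  D='010' vs B='11': no prefix
  A='011' vs E='00': no prefix
  A='011' vs D='010': no prefix
  A='011' vs C='10': no prefix
  A='011' vs B='11': no prefix
  C='10' vs E='00': no prefix
  C='10' vs D='010': no prefix
  C='10' vs A='011': no prefix
  C='10' vs B='11': no prefix
  B='11' vs E='00': no prefix
  B='11' vs D='010': no prefix
  B='11' vs A='011': no prefix
  B='11' vs C='10': no prefix
No violation found over all pairs.

YES -- this is a valid prefix code. No codeword is a prefix of any other codeword.


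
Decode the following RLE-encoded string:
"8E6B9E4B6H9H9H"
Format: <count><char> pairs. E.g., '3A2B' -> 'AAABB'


Expanding each <count><char> pair:
  8E -> 'EEEEEEEE'
  6B -> 'BBBBBB'
  9E -> 'EEEEEEEEE'
  4B -> 'BBBB'
  6H -> 'HHHHHH'
  9H -> 'HHHHHHHHH'
  9H -> 'HHHHHHHHH'

Decoded = EEEEEEEEBBBBBBEEEEEEEEEBBBBHHHHHHHHHHHHHHHHHHHHHHHH


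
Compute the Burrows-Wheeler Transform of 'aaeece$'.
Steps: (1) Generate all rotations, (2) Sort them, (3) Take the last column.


Rotations (sorted):
  0: $aaeece -> last char: e
  1: aaeece$ -> last char: $
  2: aeece$a -> last char: a
  3: ce$aaee -> last char: e
  4: e$aaeec -> last char: c
  5: ece$aae -> last char: e
  6: eece$aa -> last char: a


BWT = e$aecea


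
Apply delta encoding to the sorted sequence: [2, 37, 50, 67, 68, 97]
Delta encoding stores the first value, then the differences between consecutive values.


First value: 2
Deltas:
  37 - 2 = 35
  50 - 37 = 13
  67 - 50 = 17
  68 - 67 = 1
  97 - 68 = 29


Delta encoded: [2, 35, 13, 17, 1, 29]


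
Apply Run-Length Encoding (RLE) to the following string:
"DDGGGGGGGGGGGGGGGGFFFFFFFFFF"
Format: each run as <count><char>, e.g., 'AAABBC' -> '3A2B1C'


Scanning runs left to right:
  i=0: run of 'D' x 2 -> '2D'
  i=2: run of 'G' x 16 -> '16G'
  i=18: run of 'F' x 10 -> '10F'

RLE = 2D16G10F


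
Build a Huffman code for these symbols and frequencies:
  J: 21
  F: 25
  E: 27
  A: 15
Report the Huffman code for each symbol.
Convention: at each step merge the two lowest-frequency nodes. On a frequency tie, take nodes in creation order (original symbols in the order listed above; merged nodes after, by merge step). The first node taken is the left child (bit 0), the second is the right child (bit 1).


Huffman tree construction:
Step 1: Merge A(15) + J(21) = 36
Step 2: Merge F(25) + E(27) = 52
Step 3: Merge (A+J)(36) + (F+E)(52) = 88
Read each symbol's code off the tree from the root (left child = 0, right child = 1).

Codes:
  J: 01 (length 2)
  F: 10 (length 2)
  E: 11 (length 2)
  A: 00 (length 2)
Average code length: 176/88 = 2.0000 bits/symbol


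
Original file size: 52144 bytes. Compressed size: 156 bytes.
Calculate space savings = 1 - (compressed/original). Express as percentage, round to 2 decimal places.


ratio = compressed/original = 156/52144 = 0.002992
savings = 1 - ratio = 1 - 0.002992 = 0.997008
as a percentage: 0.997008 * 100 = 99.7%

Space savings = 1 - 156/52144 = 99.7%


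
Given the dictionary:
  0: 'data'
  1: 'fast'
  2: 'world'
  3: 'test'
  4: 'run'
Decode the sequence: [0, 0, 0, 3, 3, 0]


Look up each index in the dictionary:
  0 -> 'data'
  0 -> 'data'
  0 -> 'data'
  3 -> 'test'
  3 -> 'test'
  0 -> 'data'

Decoded: "data data data test test data"


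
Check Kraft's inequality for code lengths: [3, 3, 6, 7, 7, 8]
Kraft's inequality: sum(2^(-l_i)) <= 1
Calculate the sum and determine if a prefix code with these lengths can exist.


Sum = 2^(-3) + 2^(-3) + 2^(-6) + 2^(-7) + 2^(-7) + 2^(-8)
    = 0.125 + 0.125 + 0.015625 + 0.0078125 + 0.0078125 + 0.00390625
    = 73/256 = 0.28515625
Since 0.28515625 <= 1, Kraft's inequality IS satisfied.
A prefix code with these lengths CAN exist.

Kraft sum = 0.28515625. Satisfied.


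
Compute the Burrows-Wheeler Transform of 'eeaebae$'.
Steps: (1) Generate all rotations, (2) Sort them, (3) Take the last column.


Rotations (sorted):
  0: $eeaebae -> last char: e
  1: ae$eeaeb -> last char: b
  2: aebae$ee -> last char: e
  3: bae$eeae -> last char: e
  4: e$eeaeba -> last char: a
  5: eaebae$e -> last char: e
  6: ebae$eea -> last char: a
  7: eeaebae$ -> last char: $


BWT = ebeeaea$


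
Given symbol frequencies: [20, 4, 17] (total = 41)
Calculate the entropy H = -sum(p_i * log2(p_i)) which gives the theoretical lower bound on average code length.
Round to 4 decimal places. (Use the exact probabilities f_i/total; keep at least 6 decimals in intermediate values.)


Per-symbol terms -p_i * log2(p_i) with p_i = f_i/41:
  p = 20/41 = 0.487805: log2(p) = -1.035624, -p*log2(p) = 0.505182
  p = 4/41 = 0.097561: log2(p) = -3.357552, -p*log2(p) = 0.327566
  p = 17/41 = 0.414634: log2(p) = -1.270089, -p*log2(p) = 0.526622
H = 0.505182 + 0.327566 + 0.526622 = 1.359370

H = 1.3594 bits/symbol


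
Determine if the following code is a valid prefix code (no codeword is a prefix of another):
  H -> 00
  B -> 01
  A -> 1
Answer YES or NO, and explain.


Checking each pair (does one codeword prefix another?):
  H='00' vs B='01': no prefix
  H='00' vs A='1': no prefix
  B='01' vs H='00': no prefix
  B='01' vs A='1': no prefix
  A='1' vs H='00': no prefix
  A='1' vs B='01': no prefix
No violation found over all pairs.

YES -- this is a valid prefix code. No codeword is a prefix of any other codeword.


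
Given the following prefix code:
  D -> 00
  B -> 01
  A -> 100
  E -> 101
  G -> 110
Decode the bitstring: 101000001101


Decoding step by step:
Bits 101 -> E
Bits 00 -> D
Bits 00 -> D
Bits 01 -> B
Bits 101 -> E


Decoded message: EDDBE


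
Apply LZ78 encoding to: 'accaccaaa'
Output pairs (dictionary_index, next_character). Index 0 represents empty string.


LZ78 encoding steps:
Dictionary: {0: ''}
Step 1: w='' (idx 0), next='a' -> output (0, 'a'), add 'a' as idx 1
Step 2: w='' (idx 0), next='c' -> output (0, 'c'), add 'c' as idx 2
Step 3: w='c' (idx 2), next='a' -> output (2, 'a'), add 'ca' as idx 3
Step 4: w='c' (idx 2), next='c' -> output (2, 'c'), add 'cc' as idx 4
Step 5: w='a' (idx 1), next='a' -> output (1, 'a'), add 'aa' as idx 5
Step 6: w='a' (idx 1), end of input -> output (1, '')


Encoded: [(0, 'a'), (0, 'c'), (2, 'a'), (2, 'c'), (1, 'a'), (1, '')]


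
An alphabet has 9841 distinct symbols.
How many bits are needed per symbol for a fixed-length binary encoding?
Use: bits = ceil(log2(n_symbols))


log2(9841) = 13.2646
Bracket: 2^13 = 8192 < 9841 <= 2^14 = 16384
So ceil(log2(9841)) = 14

bits = ceil(log2(9841)) = ceil(13.2646) = 14 bits


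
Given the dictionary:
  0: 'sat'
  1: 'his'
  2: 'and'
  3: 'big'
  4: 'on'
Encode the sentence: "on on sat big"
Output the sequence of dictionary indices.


Look up each word in the dictionary:
  'on' -> 4
  'on' -> 4
  'sat' -> 0
  'big' -> 3

Encoded: [4, 4, 0, 3]


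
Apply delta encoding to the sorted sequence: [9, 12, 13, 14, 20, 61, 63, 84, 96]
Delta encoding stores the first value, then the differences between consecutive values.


First value: 9
Deltas:
  12 - 9 = 3
  13 - 12 = 1
  14 - 13 = 1
  20 - 14 = 6
  61 - 20 = 41
  63 - 61 = 2
  84 - 63 = 21
  96 - 84 = 12


Delta encoded: [9, 3, 1, 1, 6, 41, 2, 21, 12]


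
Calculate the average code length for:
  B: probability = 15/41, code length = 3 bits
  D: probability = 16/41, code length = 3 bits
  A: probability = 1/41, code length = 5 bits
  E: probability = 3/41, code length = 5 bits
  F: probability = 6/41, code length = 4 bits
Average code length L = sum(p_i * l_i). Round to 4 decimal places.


Weighted contributions p_i * l_i:
  B: (15/41) * 3 = 45/41
  D: (16/41) * 3 = 48/41
  A: (1/41) * 5 = 5/41
  E: (3/41) * 5 = 15/41
  F: (6/41) * 4 = 24/41
Sum = (45 + 48 + 5 + 15 + 24)/41 = 137/41

L = 137/41 = 3.3415 bits/symbol


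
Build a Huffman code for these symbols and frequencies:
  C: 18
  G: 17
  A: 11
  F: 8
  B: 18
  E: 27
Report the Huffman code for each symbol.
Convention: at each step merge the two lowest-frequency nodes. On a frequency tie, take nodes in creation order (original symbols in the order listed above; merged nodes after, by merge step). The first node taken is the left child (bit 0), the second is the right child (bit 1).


Huffman tree construction:
Step 1: Merge F(8) + A(11) = 19
Step 2: Merge G(17) + C(18) = 35
Step 3: Merge B(18) + (F+A)(19) = 37
Step 4: Merge E(27) + (G+C)(35) = 62
Step 5: Merge (B+(F+A))(37) + (E+(G+C))(62) = 99
Read each symbol's code off the tree from the root (left child = 0, right child = 1).

Codes:
  C: 111 (length 3)
  G: 110 (length 3)
  A: 011 (length 3)
  F: 010 (length 3)
  B: 00 (length 2)
  E: 10 (length 2)
Average code length: 252/99 = 2.5455 bits/symbol


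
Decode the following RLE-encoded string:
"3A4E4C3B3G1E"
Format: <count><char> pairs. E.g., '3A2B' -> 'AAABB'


Expanding each <count><char> pair:
  3A -> 'AAA'
  4E -> 'EEEE'
  4C -> 'CCCC'
  3B -> 'BBB'
  3G -> 'GGG'
  1E -> 'E'

Decoded = AAAEEEECCCCBBBGGGE


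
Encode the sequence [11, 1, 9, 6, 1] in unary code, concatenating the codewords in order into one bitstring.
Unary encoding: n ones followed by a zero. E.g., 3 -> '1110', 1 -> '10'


Encode each number as n ones followed by a terminating 0:
  11 -> 111111111110 (12 bits)
  1 -> 10 (2 bits)
  9 -> 1111111110 (10 bits)
  6 -> 1111110 (7 bits)
  1 -> 10 (2 bits)
Total length = 12 + 2 + 10 + 7 + 2 = 33 bits.

Unary([11, 1, 9, 6, 1]) = 111111111110101111111110111111010 (33 bits)


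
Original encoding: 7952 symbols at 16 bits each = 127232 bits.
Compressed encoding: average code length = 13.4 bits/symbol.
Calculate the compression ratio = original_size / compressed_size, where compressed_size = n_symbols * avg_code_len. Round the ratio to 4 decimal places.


original_size = n_symbols * orig_bits = 7952 * 16 = 127232 bits
compressed_size = n_symbols * avg_code_len = 7952 * 13.4 = 106556.8 bits
ratio = original_size / compressed_size = 127232 / 106556.8 = 1.194

Compression ratio = 1.194


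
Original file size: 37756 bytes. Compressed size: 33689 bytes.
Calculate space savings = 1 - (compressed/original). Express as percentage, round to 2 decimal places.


ratio = compressed/original = 33689/37756 = 0.892282
savings = 1 - ratio = 1 - 0.892282 = 0.107718
as a percentage: 0.107718 * 100 = 10.77%

Space savings = 1 - 33689/37756 = 10.77%


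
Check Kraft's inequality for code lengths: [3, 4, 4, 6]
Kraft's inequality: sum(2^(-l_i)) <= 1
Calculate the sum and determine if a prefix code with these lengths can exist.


Sum = 2^(-3) + 2^(-4) + 2^(-4) + 2^(-6)
    = 0.125 + 0.0625 + 0.0625 + 0.015625
    = 17/64 = 0.265625
Since 0.265625 <= 1, Kraft's inequality IS satisfied.
A prefix code with these lengths CAN exist.

Kraft sum = 0.265625. Satisfied.


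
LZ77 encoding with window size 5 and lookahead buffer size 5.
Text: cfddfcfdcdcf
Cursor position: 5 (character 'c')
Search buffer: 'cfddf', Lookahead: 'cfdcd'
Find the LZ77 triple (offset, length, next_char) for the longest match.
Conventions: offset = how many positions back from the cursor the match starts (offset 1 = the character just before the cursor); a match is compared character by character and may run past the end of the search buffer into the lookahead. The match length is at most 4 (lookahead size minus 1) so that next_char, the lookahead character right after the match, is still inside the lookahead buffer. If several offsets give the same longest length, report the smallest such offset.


Try each offset into the search buffer:
  offset=1 (pos 4, char 'f'): match length 0
  offset=2 (pos 3, char 'd'): match length 0
  offset=3 (pos 2, char 'd'): match length 0
  offset=4 (pos 1, char 'f'): match length 0
  offset=5 (pos 0, char 'c'): match length 3
Longest match has length 3 at offset 5.
next_char = character at position 5 + 3 = 8 -> 'c'

Best match: offset=5, length=3 (matching 'cfd' starting at position 0)
LZ77 triple: (5, 3, 'c')


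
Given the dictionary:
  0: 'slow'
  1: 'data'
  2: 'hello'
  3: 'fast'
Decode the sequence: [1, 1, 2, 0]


Look up each index in the dictionary:
  1 -> 'data'
  1 -> 'data'
  2 -> 'hello'
  0 -> 'slow'

Decoded: "data data hello slow"


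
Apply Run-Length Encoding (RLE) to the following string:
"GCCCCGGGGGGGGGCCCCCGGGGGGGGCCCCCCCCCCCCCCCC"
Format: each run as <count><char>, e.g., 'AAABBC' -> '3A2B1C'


Scanning runs left to right:
  i=0: run of 'G' x 1 -> '1G'
  i=1: run of 'C' x 4 -> '4C'
  i=5: run of 'G' x 9 -> '9G'
  i=14: run of 'C' x 5 -> '5C'
  i=19: run of 'G' x 8 -> '8G'
  i=27: run of 'C' x 16 -> '16C'

RLE = 1G4C9G5C8G16C


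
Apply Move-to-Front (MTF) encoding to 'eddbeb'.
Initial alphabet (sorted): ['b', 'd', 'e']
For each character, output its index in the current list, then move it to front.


MTF encoding:
'e': index 2 in ['b', 'd', 'e'] -> ['e', 'b', 'd']
'd': index 2 in ['e', 'b', 'd'] -> ['d', 'e', 'b']
'd': index 0 in ['d', 'e', 'b'] -> ['d', 'e', 'b']
'b': index 2 in ['d', 'e', 'b'] -> ['b', 'd', 'e']
'e': index 2 in ['b', 'd', 'e'] -> ['e', 'b', 'd']
'b': index 1 in ['e', 'b', 'd'] -> ['b', 'e', 'd']


Output: [2, 2, 0, 2, 2, 1]


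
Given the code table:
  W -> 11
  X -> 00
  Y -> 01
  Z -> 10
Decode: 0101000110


Decoding:
01 -> Y
01 -> Y
00 -> X
01 -> Y
10 -> Z


Result: YYXYZ


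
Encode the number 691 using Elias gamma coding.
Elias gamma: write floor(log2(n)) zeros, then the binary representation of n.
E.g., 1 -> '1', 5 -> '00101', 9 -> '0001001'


num_bits = floor(log2(691)) + 1 = 10
leading_zeros = num_bits - 1 = 9
binary(691) = 1010110011

Elias gamma(691) = '000000000' + '1010110011' = 0000000001010110011 (19 bits)


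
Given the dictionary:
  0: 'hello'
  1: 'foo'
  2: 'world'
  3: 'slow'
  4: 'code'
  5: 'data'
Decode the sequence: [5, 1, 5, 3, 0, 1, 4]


Look up each index in the dictionary:
  5 -> 'data'
  1 -> 'foo'
  5 -> 'data'
  3 -> 'slow'
  0 -> 'hello'
  1 -> 'foo'
  4 -> 'code'

Decoded: "data foo data slow hello foo code"


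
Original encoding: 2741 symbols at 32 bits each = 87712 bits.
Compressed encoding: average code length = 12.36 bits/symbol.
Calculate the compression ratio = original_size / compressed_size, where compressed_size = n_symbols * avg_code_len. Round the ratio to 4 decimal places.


original_size = n_symbols * orig_bits = 2741 * 32 = 87712 bits
compressed_size = n_symbols * avg_code_len = 2741 * 12.36 = 33878.76 bits
ratio = original_size / compressed_size = 87712 / 33878.76 = 2.589

Compression ratio = 2.589


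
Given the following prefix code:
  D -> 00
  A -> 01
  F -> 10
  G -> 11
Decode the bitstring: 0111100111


Decoding step by step:
Bits 01 -> A
Bits 11 -> G
Bits 10 -> F
Bits 01 -> A
Bits 11 -> G


Decoded message: AGFAG


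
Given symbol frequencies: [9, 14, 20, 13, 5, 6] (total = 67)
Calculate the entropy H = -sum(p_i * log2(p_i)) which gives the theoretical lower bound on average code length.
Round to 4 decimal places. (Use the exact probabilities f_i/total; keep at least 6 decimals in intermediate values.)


Per-symbol terms -p_i * log2(p_i) with p_i = f_i/67:
  p = 9/67 = 0.134328: log2(p) = -2.896164, -p*log2(p) = 0.389037
  p = 14/67 = 0.208955: log2(p) = -2.258734, -p*log2(p) = 0.471974
  p = 20/67 = 0.298507: log2(p) = -1.744161, -p*log2(p) = 0.520645
  p = 13/67 = 0.194030: log2(p) = -2.365649, -p*log2(p) = 0.459007
  p = 5/67 = 0.074627: log2(p) = -3.744161, -p*log2(p) = 0.279415
  p = 6/67 = 0.089552: log2(p) = -3.481127, -p*log2(p) = 0.311743
H = 0.389037 + 0.471974 + 0.520645 + 0.459007 + 0.279415 + 0.311743 = 2.431821

H = 2.4318 bits/symbol
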